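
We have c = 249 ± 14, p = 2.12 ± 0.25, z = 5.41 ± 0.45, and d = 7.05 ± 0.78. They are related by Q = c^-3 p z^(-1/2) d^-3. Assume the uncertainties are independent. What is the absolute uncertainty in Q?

6.62e-11

Each factor contributes (exponent × relative error)² to (δQ/Q)²:
  (-3·δc/c)² = (-3×0.0562)² = 0.0285;  (1·δp/p)² = (1×0.118)² = 0.0139;  (−½·δz/z)² = (-0.5×0.0832)² = 0.00173;  (-3·δd/d)² = (-3×0.111)² = 0.110
δQ/Q = √(0.154) = 0.393
Q = 1.68e-10, so δQ = 0.393 × 1.68e-10 = 6.62e-11.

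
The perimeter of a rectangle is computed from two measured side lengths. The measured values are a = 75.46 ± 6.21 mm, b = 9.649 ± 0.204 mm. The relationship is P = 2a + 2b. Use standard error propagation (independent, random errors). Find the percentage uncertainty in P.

7.30%

For a sum/difference, combine absolute errors in quadrature:
  (2·δa)² = 154;  (2·δb)² = 0.166
δP = √(154) = 12.4 mm
P = 170.2 mm, so δP/P = 12.4/170.2 = 0.0730.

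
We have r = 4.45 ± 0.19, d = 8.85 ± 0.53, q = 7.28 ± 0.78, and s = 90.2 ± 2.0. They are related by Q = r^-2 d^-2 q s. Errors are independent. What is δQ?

0.0776

Q is a product of powers, so relative uncertainties combine in quadrature:
  (-2·δr/r)² = (-2×0.0427)² = 0.00729;  (-2·δd/d)² = (-2×0.0599)² = 0.0143;  (1·δq/q)² = (1×0.107)² = 0.0115;  (1·δs/s)² = (1×0.0222)² = 0.000492
δQ/Q = √(0.0336) = 0.183
Q = 0.423, so δQ = 0.183 × 0.423 = 0.0776.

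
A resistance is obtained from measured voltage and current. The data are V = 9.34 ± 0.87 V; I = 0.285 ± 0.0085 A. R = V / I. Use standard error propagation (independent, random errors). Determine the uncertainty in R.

Each factor contributes (exponent × relative error)² to (δR/R)²:
  (1·δV/V)² = (1×0.0931)² = 0.00868;  (-1·δI/I)² = (-1×0.0298)² = 0.000890
δR/R = √(0.00957) = 0.0978
R = 32.8 Ω, so δR = 0.0978 × 32.8 = 3.21 Ω.

3.21 Ω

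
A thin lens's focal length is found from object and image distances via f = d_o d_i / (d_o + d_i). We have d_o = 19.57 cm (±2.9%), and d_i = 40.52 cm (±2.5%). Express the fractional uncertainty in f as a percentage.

2.12%

∂f/∂d_o = (d_i/(d_o+d_i))² = 0.455;  ∂f/∂d_i = (d_o/(d_o+d_i))² = 0.106
δf = √((∂f/∂d_o · δd_o)² + (∂f/∂d_i · δd_i)²) = √(0.0666 + 0.0115) = 0.280 cm
f = 13.20 cm, so δf/f = 0.280/13.20 = 0.0212.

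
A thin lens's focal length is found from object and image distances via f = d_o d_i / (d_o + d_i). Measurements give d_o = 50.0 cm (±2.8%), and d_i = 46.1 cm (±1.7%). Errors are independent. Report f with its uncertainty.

24.0 ± 0.386 cm

∂f/∂d_o = (d_i/(d_o+d_i))² = 0.230;  ∂f/∂d_i = (d_o/(d_o+d_i))² = 0.271
δf = √((∂f/∂d_o · δd_o)² + (∂f/∂d_i · δd_i)²) = √(0.104 + 0.0450) = 0.386 cm
f = 24.0 cm.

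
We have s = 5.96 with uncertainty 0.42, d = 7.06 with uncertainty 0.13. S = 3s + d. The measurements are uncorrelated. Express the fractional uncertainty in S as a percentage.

5.08%

S is a linear combination, so absolute uncertainties add in quadrature:
  (3·δs)² = 1.59;  (δd)² = 0.0169
δS = √(1.60) = 1.27
S = 24.9, so δS/S = 1.27/24.9 = 0.0508.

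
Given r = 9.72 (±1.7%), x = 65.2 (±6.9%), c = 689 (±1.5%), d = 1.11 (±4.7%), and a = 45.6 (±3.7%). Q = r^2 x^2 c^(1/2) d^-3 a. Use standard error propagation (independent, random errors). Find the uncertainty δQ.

Each factor contributes (exponent × relative error)² to (δQ/Q)²:
  (2·δr/r)² = (2×0.0170)² = 0.00116;  (2·δx/x)² = (2×0.0690)² = 0.0190;  (½·δc/c)² = (0.5×0.0150)² = 5.62e-05;  (-3·δd/d)² = (-3×0.0470)² = 0.0199;  (1·δa/a)² = (1×0.0370)² = 0.00137
δQ/Q = √(0.0415) = 0.204
Q = 3.52e+08, so δQ = 0.204 × 3.52e+08 = 7.16e+07.

7.16e+07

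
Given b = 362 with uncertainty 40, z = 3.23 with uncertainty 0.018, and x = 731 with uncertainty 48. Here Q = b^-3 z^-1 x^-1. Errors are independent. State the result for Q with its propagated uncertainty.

(8.93 ± 3.02) × 10^-12

For a monomial Q ∝ b^-3, z^-1, x^-1, fractional errors add in quadrature:
  (-3·δb/b)² = (-3×0.110)² = 0.110;  (-1·δz/z)² = (-1×0.00557)² = 3.11e-05;  (-1·δx/x)² = (-1×0.0657)² = 0.00431
δQ/Q = √(0.114) = 0.338
Q = 8.93e-12, so δQ = 0.338 × 8.93e-12 = 3.02e-12.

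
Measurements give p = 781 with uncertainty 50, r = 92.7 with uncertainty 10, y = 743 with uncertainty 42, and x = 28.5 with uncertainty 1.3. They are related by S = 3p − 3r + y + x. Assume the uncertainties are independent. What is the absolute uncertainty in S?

Each term contributes (cᵢ δxᵢ)² to (δS)²:
  (3·δp)² = 22500;  (3·δr)² = 900;  (δy)² = 1760;  (δx)² = 1.69
δS = √(25200) = 159

159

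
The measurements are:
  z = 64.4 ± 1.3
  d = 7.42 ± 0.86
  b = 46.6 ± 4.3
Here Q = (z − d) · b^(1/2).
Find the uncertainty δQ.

20.9

Let u = z − d = 57.0. δu = √(δz² + δd²) = √(1.69 + 0.740) = 1.56, so δu/u = 0.0274.
Q is then a monomial in u, b:
δQ/Q = √((δu/u)² + (½·δb/b)²) = √(0.000748 + 0.00213) = 0.0536
Q = 389, so δQ = 0.0536 × 389 = 20.9.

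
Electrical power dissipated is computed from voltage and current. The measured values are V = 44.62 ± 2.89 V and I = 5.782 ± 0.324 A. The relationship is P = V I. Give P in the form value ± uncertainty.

258.0 ± 22.1 W

Relative error in a monomial: (δP/P)² = Σ (nᵢ · δxᵢ/xᵢ)².
  (1·δV/V)² = (1×0.0648)² = 0.00420;  (1·δI/I)² = (1×0.0560)² = 0.00314
δP/P = √(0.00734) = 0.0856
P = 258.0 W, so δP = 0.0856 × 258.0 = 22.1 W.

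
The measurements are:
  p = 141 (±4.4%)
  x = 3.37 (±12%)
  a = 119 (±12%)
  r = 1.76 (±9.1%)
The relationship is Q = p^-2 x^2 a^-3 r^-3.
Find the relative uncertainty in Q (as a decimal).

Since Q is a product/quotient, work with relative uncertainties:
  (-2·δp/p)² = (-2×0.0440)² = 0.00774;  (2·δx/x)² = (2×0.120)² = 0.0576;  (-3·δa/a)² = (-3×0.120)² = 0.130;  (-3·δr/r)² = (-3×0.0910)² = 0.0745
δQ/Q = √(0.269) = 0.519

0.519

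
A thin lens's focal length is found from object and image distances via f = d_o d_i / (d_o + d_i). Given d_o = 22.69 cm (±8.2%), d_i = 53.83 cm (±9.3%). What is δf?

∂f/∂d_o = (d_i/(d_o+d_i))² = 0.495;  ∂f/∂d_i = (d_o/(d_o+d_i))² = 0.0879
δf = √((∂f/∂d_o · δd_o)² + (∂f/∂d_i · δd_i)²) = √(0.848 + 0.194) = 1.02 cm

1.02 cm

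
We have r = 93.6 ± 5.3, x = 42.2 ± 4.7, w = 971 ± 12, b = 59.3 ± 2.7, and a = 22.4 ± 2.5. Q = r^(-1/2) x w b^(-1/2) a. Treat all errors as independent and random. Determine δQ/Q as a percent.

Since Q is a product/quotient, work with relative uncertainties:
  (−½·δr/r)² = (-0.5×0.0566)² = 0.000802;  (1·δx/x)² = (1×0.111)² = 0.0124;  (1·δw/w)² = (1×0.0124)² = 0.000153;  (−½·δb/b)² = (-0.5×0.0455)² = 0.000518;  (1·δa/a)² = (1×0.112)² = 0.0125
δQ/Q = √(0.0263) = 0.162

16.2%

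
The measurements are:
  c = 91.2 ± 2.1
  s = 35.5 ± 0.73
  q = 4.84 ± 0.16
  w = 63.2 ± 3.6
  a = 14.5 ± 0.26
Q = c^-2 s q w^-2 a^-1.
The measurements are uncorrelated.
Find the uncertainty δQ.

Each factor contributes (exponent × relative error)² to (δQ/Q)²:
  (-2·δc/c)² = (-2×0.0230)² = 0.00212;  (1·δs/s)² = (1×0.0206)² = 0.000423;  (1·δq/q)² = (1×0.0331)² = 0.00109;  (-2·δw/w)² = (-2×0.0570)² = 0.0130;  (-1·δa/a)² = (-1×0.0179)² = 0.000322
δQ/Q = √(0.0169) = 0.130
Q = 3.57e-07, so δQ = 0.130 × 3.57e-07 = 4.64e-08.

4.64e-08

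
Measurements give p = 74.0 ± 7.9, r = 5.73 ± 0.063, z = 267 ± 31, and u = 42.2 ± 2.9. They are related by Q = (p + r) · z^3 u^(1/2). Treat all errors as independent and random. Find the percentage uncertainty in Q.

Let w = p + r = 79.7. δw = √(δp² + δr²) = √(62.4 + 0.00397) = 7.90, so δw/w = 0.0991.
Q is then a monomial in w, z, u:
δQ/Q = √((δw/w)² + (3·δz/z)² + (½·δu/u)²) = √(0.00982 + 0.121 + 0.00118) = 0.364

36.4%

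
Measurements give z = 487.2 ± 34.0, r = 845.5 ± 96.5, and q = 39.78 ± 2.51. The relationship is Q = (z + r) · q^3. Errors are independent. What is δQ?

Let u = z + r = 1333. δu = √(δz² + δr²) = √(1160 + 9310) = 102, so δu/u = 0.0768.
Q is then a monomial in u, q:
δQ/Q = √((δu/u)² + (3·δq/q)²) = √(0.00589 + 0.0358) = 0.204
Q = 8.389e+07, so δQ = 0.204 × 8.389e+07 = 1.71e+07.

1.71e+07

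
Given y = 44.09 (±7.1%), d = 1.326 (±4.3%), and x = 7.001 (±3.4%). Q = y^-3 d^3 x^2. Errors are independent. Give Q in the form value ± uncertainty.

0.001333 ± 0.000344

Relative error in a monomial: (δQ/Q)² = Σ (nᵢ · δxᵢ/xᵢ)².
  (-3·δy/y)² = (-3×0.0710)² = 0.0454;  (3·δd/d)² = (3×0.0430)² = 0.0166;  (2·δx/x)² = (2×0.0340)² = 0.00462
δQ/Q = √(0.0666) = 0.258
Q = 0.001333, so δQ = 0.258 × 0.001333 = 0.000344.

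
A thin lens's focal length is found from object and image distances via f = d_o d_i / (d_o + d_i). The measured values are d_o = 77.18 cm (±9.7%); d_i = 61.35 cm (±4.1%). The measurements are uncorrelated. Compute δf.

1.66 cm

∂f/∂d_o = (d_i/(d_o+d_i))² = 0.196;  ∂f/∂d_i = (d_o/(d_o+d_i))² = 0.310
δf = √((∂f/∂d_o · δd_o)² + (∂f/∂d_i · δd_i)²) = √(2.16 + 0.610) = 1.66 cm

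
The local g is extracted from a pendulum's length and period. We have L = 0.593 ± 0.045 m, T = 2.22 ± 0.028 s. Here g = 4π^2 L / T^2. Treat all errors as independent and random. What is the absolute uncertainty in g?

0.380 m/s^2

Products/powers → add relative errors in quadrature, weighted by exponent:
  (1·δL/L)² = (1×0.0759)² = 0.00576;  (-2·δT/T)² = (-2×0.0126)² = 0.000636
δg/g = √(0.00639) = 0.0800
g = 4.75 m/s^2, so δg = 0.0800 × 4.75 = 0.380 m/s^2.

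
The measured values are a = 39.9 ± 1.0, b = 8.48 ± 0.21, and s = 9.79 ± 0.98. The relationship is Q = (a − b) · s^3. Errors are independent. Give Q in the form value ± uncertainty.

29500 ± 8910

Let u = a − b = 31.4. δu = √(δa² + δb²) = √(1.00 + 0.0441) = 1.02, so δu/u = 0.0325.
Q is then a monomial in u, s:
δQ/Q = √((δu/u)² + (3·δs/s)²) = √(0.00106 + 0.0902) = 0.302
Q = 29500, so δQ = 0.302 × 29500 = 8910.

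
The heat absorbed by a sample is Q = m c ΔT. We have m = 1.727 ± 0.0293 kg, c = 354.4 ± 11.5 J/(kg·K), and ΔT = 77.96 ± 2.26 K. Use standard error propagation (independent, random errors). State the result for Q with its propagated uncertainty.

47720 ± 2230 J

Each factor contributes (exponent × relative error)² to (δQ/Q)²:
  (1·δm/m)² = (1×0.0170)² = 0.000288;  (1·δc/c)² = (1×0.0324)² = 0.00105;  (1·δΔT/ΔT)² = (1×0.0290)² = 0.000840
δQ/Q = √(0.00218) = 0.0467
Q = 47720 J, so δQ = 0.0467 × 47720 = 2230 J.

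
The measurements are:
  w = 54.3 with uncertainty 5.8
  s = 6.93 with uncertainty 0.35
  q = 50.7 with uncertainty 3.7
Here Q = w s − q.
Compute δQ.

Let p = w·s = 376. δp/p = √((1·δw/w)² + (1·δs/s)²) = √(0.0114 + 0.00255) = 0.118, so δp = 44.5.
Q = p − q: δQ = √(δp² + δq²) = √(1980 + 13.7) = 44.6

44.6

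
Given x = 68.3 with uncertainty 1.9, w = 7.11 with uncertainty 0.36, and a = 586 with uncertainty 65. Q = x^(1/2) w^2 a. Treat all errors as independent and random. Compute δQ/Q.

Relative error in a monomial: (δQ/Q)² = Σ (nᵢ · δxᵢ/xᵢ)².
  (½·δx/x)² = (0.5×0.0278)² = 0.000193;  (2·δw/w)² = (2×0.0506)² = 0.0103;  (1·δa/a)² = (1×0.111)² = 0.0123
δQ/Q = √(0.0228) = 0.151

0.151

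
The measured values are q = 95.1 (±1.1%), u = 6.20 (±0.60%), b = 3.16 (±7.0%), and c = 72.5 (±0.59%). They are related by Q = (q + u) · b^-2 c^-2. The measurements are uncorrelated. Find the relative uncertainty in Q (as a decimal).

0.141

Let w = q + u = 101. δw = √(δq² + δu²) = √(1.09 + 0.00138) = 1.05, so δw/w = 0.0103.
Q is then a monomial in w, b, c:
δQ/Q = √((δw/w)² + (-2·δb/b)² + (-2·δc/c)²) = √(0.000107 + 0.0196 + 0.000139) = 0.141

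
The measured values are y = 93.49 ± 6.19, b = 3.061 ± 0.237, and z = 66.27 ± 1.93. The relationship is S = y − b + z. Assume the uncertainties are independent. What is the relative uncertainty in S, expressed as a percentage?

Absolute uncertainties add in quadrature for a linear combination:
  (δy)² = 38.3;  (δb)² = 0.0562;  (δz)² = 3.72
δS = √(42.1) = 6.49
S = 156.7, so δS/S = 6.49/156.7 = 0.0414.

4.14%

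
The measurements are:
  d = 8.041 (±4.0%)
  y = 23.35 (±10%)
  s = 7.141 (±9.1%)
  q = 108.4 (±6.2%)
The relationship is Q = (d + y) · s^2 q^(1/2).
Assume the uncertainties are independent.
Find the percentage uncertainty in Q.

Let u = d + y = 31.39. δu = √(δd² + δy²) = √(0.103 + 5.45) = 2.36, so δu/u = 0.0751.
Q is then a monomial in u, s, q:
δQ/Q = √((δu/u)² + (2·δs/s)² + (½·δq/q)²) = √(0.00564 + 0.0331 + 0.000961) = 0.199

19.9%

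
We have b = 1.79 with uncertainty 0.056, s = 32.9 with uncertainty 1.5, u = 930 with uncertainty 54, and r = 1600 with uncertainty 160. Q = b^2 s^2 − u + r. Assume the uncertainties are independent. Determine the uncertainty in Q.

419

Let p = b^2·s^2 = 3470. δp/p = √((2·δb/b)² + (2·δs/s)²) = √(0.00391 + 0.00831) = 0.111, so δp = 384.
Q = p − u + r: δQ = √(δp² + δu² + δr²) = √(1.47e+05 + 2920 + 25600) = 419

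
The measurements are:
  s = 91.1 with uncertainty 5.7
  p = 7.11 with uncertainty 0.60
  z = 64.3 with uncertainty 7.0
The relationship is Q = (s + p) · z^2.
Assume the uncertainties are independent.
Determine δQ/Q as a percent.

Let u = s + p = 98.2. δu = √(δs² + δp²) = √(32.5 + 0.360) = 5.73, so δu/u = 0.0584.
Q is then a monomial in u, z:
δQ/Q = √((δu/u)² + (2·δz/z)²) = √(0.00341 + 0.0474) = 0.225

22.5%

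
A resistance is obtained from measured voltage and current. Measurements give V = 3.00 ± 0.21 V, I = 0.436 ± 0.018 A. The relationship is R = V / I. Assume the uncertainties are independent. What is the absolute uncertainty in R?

0.559 Ω

Since R is a product/quotient, work with relative uncertainties:
  (1·δV/V)² = (1×0.0700)² = 0.00490;  (-1·δI/I)² = (-1×0.0413)² = 0.00170
δR/R = √(0.00660) = 0.0813
R = 6.88 Ω, so δR = 0.0813 × 6.88 = 0.559 Ω.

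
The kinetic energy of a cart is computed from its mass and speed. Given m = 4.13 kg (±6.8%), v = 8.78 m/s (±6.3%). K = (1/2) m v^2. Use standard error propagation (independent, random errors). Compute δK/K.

Each factor contributes (exponent × relative error)² to (δK/K)²:
  (1·δm/m)² = (1×0.0680)² = 0.00462;  (2·δv/v)² = (2×0.0630)² = 0.0159
δK/K = √(0.0205) = 0.143

0.143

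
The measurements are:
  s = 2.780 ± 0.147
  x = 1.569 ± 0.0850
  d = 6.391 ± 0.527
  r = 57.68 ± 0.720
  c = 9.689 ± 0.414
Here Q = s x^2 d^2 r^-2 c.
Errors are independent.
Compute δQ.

0.171

For a monomial Q ∝ s, x^2, d^2, r^-2, c, fractional errors add in quadrature:
  (1·δs/s)² = (1×0.0529)² = 0.00280;  (2·δx/x)² = (2×0.0542)² = 0.0117;  (2·δd/d)² = (2×0.0825)² = 0.0272;  (-2·δr/r)² = (-2×0.0125)² = 0.000623;  (1·δc/c)² = (1×0.0427)² = 0.00183
δQ/Q = √(0.0442) = 0.210
Q = 0.8141, so δQ = 0.210 × 0.8141 = 0.171.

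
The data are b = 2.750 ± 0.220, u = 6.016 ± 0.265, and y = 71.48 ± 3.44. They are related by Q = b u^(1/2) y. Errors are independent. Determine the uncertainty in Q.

46.2

For a monomial Q ∝ b, u^(1/2), y, fractional errors add in quadrature:
  (1·δb/b)² = (1×0.0800)² = 0.00640;  (½·δu/u)² = (0.5×0.0440)² = 0.000485;  (1·δy/y)² = (1×0.0481)² = 0.00232
δQ/Q = √(0.00920) = 0.0959
Q = 482.1, so δQ = 0.0959 × 482.1 = 46.2.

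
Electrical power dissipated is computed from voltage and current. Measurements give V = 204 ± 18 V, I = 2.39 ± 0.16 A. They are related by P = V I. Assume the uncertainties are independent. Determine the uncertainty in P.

P is a product of powers, so relative uncertainties combine in quadrature:
  (1·δV/V)² = (1×0.0882)² = 0.00779;  (1·δI/I)² = (1×0.0669)² = 0.00448
δP/P = √(0.0123) = 0.111
P = 488 W, so δP = 0.111 × 488 = 54.0 W.

54.0 W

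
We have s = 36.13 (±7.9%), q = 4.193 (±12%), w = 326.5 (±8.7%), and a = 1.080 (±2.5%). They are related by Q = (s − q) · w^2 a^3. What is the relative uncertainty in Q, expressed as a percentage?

Let u = s − q = 31.94. δu = √(δs² + δq²) = √(8.15 + 0.253) = 2.90, so δu/u = 0.0907.
Q is then a monomial in u, w, a:
δQ/Q = √((δu/u)² + (2·δw/w)² + (3·δa/a)²) = √(0.00824 + 0.0303 + 0.00563) = 0.210

21.0%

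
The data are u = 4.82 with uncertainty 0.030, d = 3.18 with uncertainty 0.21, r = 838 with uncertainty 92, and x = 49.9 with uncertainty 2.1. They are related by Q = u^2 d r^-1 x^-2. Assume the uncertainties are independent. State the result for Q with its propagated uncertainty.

(3.54 ± 0.545) × 10^-5

Products/powers → add relative errors in quadrature, weighted by exponent:
  (2·δu/u)² = (2×0.00622)² = 0.000155;  (1·δd/d)² = (1×0.0660)² = 0.00436;  (-1·δr/r)² = (-1×0.110)² = 0.0121;  (-2·δx/x)² = (-2×0.0421)² = 0.00708
δQ/Q = √(0.0237) = 0.154
Q = 3.54e-05, so δQ = 0.154 × 3.54e-05 = 5.45e-06.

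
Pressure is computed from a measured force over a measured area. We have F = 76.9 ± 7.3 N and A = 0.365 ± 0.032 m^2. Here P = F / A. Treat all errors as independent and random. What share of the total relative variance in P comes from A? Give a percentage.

(δP/P)² = (1·δF/F)² + (-1·δA/A)²
  F term: (1×0.0949)² = 0.00901
  A term: (-1×0.0877)² = 0.00769
Total = 0.0167. Share from A = 0.00769/0.0167 = 0.460.

46.0%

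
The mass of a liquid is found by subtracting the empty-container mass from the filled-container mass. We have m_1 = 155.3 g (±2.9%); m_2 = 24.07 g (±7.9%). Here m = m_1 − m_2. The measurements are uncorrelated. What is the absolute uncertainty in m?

4.89 g

Sums and differences: (δm)² = Σ (cᵢ δxᵢ)².
  (δm_1)² = 20.3;  (δm_2)² = 3.62
δm = √(23.9) = 4.89 g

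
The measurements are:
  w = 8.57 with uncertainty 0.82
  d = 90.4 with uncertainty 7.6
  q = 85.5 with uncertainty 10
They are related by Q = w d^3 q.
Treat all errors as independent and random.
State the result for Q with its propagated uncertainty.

(5.41 ± 1.59) × 10^8

Products/powers → add relative errors in quadrature, weighted by exponent:
  (1·δw/w)² = (1×0.0957)² = 0.00916;  (3·δd/d)² = (3×0.0841)² = 0.0636;  (1·δq/q)² = (1×0.117)² = 0.0137
δQ/Q = √(0.0864) = 0.294
Q = 5.41e+08, so δQ = 0.294 × 5.41e+08 = 1.59e+08.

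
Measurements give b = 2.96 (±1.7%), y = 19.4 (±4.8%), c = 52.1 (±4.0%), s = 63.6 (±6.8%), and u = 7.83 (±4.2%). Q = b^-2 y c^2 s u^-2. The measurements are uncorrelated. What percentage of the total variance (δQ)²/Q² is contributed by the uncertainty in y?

(δQ/Q)² = (-2·δb/b)² + (1·δy/y)² + (2·δc/c)² + (1·δs/s)² + (-2·δu/u)²
  b term: (-2×0.0170)² = 0.00116
  y term: (1×0.0480)² = 0.00230
  c term: (2×0.0400)² = 0.00640
  s term: (1×0.0680)² = 0.00462
  u term: (-2×0.0420)² = 0.00706
Total = 0.0215. Share from y = 0.00230/0.0215 = 0.107.

10.7%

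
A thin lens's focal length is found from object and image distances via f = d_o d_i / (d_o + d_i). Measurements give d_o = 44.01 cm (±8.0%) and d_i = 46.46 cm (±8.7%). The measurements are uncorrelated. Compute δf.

∂f/∂d_o = (d_i/(d_o+d_i))² = 0.264;  ∂f/∂d_i = (d_o/(d_o+d_i))² = 0.237
δf = √((∂f/∂d_o · δd_o)² + (∂f/∂d_i · δd_i)²) = √(0.862 + 0.915) = 1.33 cm

1.33 cm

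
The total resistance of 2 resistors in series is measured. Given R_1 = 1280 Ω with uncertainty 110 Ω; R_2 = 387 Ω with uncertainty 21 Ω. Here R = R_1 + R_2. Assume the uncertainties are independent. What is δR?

Sums and differences: (δR)² = Σ (cᵢ δxᵢ)².
  (δR_1)² = 12100;  (δR_2)² = 441
δR = √(12500) = 112 Ω

112 Ω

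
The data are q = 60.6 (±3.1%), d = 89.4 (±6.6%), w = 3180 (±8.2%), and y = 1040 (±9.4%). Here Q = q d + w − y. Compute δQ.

Let p = q·d = 5420. δp/p = √((1·δq/q)² + (1·δd/d)²) = √(0.000961 + 0.00436) = 0.0729, so δp = 395.
Q = p + w − y: δQ = √(δp² + δw² + δy²) = √(1.56e+05 + 68000 + 9560) = 483

483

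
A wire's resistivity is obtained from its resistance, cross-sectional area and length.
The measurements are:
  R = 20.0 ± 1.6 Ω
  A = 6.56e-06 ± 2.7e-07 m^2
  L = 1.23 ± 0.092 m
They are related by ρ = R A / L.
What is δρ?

1.25e-05 Ω·m

Each factor contributes (exponent × relative error)² to (δρ/ρ)²:
  (1·δR/R)² = (1×0.0800)² = 0.00640;  (1·δA/A)² = (1×0.0412)² = 0.00169;  (-1·δL/L)² = (-1×0.0748)² = 0.00559
δρ/ρ = √(0.0137) = 0.117
ρ = 0.000107 Ω·m, so δρ = 0.117 × 0.000107 = 1.25e-05 Ω·m.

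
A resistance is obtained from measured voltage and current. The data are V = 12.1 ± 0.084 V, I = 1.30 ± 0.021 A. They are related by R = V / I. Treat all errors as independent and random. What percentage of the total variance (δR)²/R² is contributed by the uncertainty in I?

(δR/R)² = (1·δV/V)² + (-1·δI/I)²
  V term: (1×0.00694)² = 4.82e-05
  I term: (-1×0.0162)² = 0.000261
Total = 0.000309. Share from I = 0.000261/0.000309 = 0.844.

84.4%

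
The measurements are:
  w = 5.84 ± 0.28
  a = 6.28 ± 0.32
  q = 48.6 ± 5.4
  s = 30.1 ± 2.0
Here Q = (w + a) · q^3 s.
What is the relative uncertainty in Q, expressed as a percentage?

Let u = w + a = 12.1. δu = √(δw² + δa²) = √(0.0784 + 0.102) = 0.425, so δu/u = 0.0351.
Q is then a monomial in u, q, s:
δQ/Q = √((δu/u)² + (3·δq/q)² + (1·δs/s)²) = √(0.00123 + 0.111 + 0.00441) = 0.342

34.2%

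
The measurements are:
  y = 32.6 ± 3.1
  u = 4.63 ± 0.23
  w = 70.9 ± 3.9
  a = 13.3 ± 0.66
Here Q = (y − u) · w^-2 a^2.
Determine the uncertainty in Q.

Let h = y − u = 28.0. δh = √(δy² + δu²) = √(9.61 + 0.0529) = 3.11, so δh/h = 0.111.
Q is then a monomial in h, w, a:
δQ/Q = √((δh/h)² + (-2·δw/w)² + (2·δa/a)²) = √(0.0124 + 0.0121 + 0.00985) = 0.185
Q = 0.984, so δQ = 0.185 × 0.984 = 0.182.

0.182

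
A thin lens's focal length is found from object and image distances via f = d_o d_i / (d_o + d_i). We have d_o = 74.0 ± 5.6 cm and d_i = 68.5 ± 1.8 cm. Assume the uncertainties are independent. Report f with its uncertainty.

35.6 ± 1.38 cm

∂f/∂d_o = (d_i/(d_o+d_i))² = 0.231;  ∂f/∂d_i = (d_o/(d_o+d_i))² = 0.270
δf = √((∂f/∂d_o · δd_o)² + (∂f/∂d_i · δd_i)²) = √(1.67 + 0.236) = 1.38 cm
f = 35.6 cm.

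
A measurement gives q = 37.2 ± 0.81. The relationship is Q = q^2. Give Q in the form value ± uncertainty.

1380 ± 60.3

Relative error in a monomial: (δQ/Q)² = Σ (nᵢ · δxᵢ/xᵢ)².
  (2·δq/q)² = (2×0.0218)² = 0.00190
δQ/Q = √(0.00190) = 0.0435
Q = 1380, so δQ = 0.0435 × 1380 = 60.3.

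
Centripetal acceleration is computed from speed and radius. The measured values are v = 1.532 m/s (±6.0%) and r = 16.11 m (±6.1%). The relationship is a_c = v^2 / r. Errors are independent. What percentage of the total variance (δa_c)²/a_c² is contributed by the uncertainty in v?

79.5%

(δa_c/a_c)² = (2·δv/v)² + (-1·δr/r)²
  v term: (2×0.0600)² = 0.0144
  r term: (-1×0.0610)² = 0.00372
Total = 0.0181. Share from v = 0.0144/0.0181 = 0.795.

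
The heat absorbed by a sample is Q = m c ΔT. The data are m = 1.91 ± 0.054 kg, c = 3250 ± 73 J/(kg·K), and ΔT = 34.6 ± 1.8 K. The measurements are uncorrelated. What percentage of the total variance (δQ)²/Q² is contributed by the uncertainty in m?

(δQ/Q)² = (1·δm/m)² + (1·δc/c)² + (1·δΔT/ΔT)²
  m term: (1×0.0283)² = 0.000799
  c term: (1×0.0225)² = 0.000505
  ΔT term: (1×0.0520)² = 0.00271
Total = 0.00401. Share from m = 0.000799/0.00401 = 0.199.

19.9%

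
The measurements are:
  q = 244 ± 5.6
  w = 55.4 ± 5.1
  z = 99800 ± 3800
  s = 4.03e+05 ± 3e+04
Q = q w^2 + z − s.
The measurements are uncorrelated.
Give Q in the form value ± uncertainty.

Let p = q·w^2 = 7.49e+05. δp/p = √((1·δq/q)² + (2·δw/w)²) = √(0.000527 + 0.0339) = 0.186, so δp = 1.39e+05.
Q = p + z − s: δQ = √(δp² + δz² + δs²) = √(1.93e+10 + 1.44e+07 + 9e+08) = 1.42e+05
Q = 4.46e+05.

(4.46 ± 1.42) × 10^5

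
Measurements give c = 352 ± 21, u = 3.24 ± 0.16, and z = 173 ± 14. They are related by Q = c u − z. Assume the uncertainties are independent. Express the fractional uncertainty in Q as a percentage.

9.24%

Let p = c·u = 1140. δp/p = √((1·δc/c)² + (1·δu/u)²) = √(0.00356 + 0.00244) = 0.0774, so δp = 88.3.
Q = p − z: δQ = √(δp² + δz²) = √(7800 + 196) = 89.4
Q = 967, so δQ/Q = 89.4/967 = 0.0924.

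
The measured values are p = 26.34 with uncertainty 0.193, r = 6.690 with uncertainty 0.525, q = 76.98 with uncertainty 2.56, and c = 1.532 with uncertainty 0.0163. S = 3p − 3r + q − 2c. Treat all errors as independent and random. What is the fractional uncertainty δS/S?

Sums and differences: (δS)² = Σ (cᵢ δxᵢ)².
  (3·δp)² = 0.335;  (3·δr)² = 2.48;  (δq)² = 6.55;  (2·δc)² = 0.00106
δS = √(9.37) = 3.06
S = 132.9, so δS/S = 3.06/132.9 = 0.0230.

0.0230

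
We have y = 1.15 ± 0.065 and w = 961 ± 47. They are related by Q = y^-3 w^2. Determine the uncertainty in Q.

For a monomial Q ∝ y^-3, w^2, fractional errors add in quadrature:
  (-3·δy/y)² = (-3×0.0565)² = 0.0288;  (2·δw/w)² = (2×0.0489)² = 0.00957
δQ/Q = √(0.0383) = 0.196
Q = 6.07e+05, so δQ = 0.196 × 6.07e+05 = 1.19e+05.

1.19e+05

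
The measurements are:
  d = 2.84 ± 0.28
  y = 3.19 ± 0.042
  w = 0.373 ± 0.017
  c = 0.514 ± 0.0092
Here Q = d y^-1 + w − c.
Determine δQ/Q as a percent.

12.1%

Let p = d·y^-1 = 0.890. δp/p = √((1·δd/d)² + (-1·δy/y)²) = √(0.00972 + 0.000173) = 0.0995, so δp = 0.0886.
Q = p + w − c: δQ = √(δp² + δw² + δc²) = √(0.00784 + 0.000289 + 8.46e-05) = 0.0906
Q = 0.749, so δQ/Q = 0.0906/0.749 = 0.121.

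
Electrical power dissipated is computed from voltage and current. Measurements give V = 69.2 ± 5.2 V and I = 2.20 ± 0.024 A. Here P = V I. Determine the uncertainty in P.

Relative error in a monomial: (δP/P)² = Σ (nᵢ · δxᵢ/xᵢ)².
  (1·δV/V)² = (1×0.0751)² = 0.00565;  (1·δI/I)² = (1×0.0109)² = 0.000119
δP/P = √(0.00577) = 0.0759
P = 152 W, so δP = 0.0759 × 152 = 11.6 W.

11.6 W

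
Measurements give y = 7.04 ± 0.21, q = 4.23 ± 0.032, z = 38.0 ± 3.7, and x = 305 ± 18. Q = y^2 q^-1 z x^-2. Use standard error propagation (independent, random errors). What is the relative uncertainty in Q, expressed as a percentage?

16.4%

Since Q is a product/quotient, work with relative uncertainties:
  (2·δy/y)² = (2×0.0298)² = 0.00356;  (-1·δq/q)² = (-1×0.00757)² = 5.72e-05;  (1·δz/z)² = (1×0.0974)² = 0.00948;  (-2·δx/x)² = (-2×0.0590)² = 0.0139
δQ/Q = √(0.0270) = 0.164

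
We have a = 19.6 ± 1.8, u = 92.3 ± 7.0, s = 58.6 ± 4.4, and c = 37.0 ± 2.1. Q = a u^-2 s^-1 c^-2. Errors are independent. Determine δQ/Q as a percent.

22.4%

Products/powers → add relative errors in quadrature, weighted by exponent:
  (1·δa/a)² = (1×0.0918)² = 0.00843;  (-2·δu/u)² = (-2×0.0758)² = 0.0230;  (-1·δs/s)² = (-1×0.0751)² = 0.00564;  (-2·δc/c)² = (-2×0.0568)² = 0.0129
δQ/Q = √(0.0500) = 0.224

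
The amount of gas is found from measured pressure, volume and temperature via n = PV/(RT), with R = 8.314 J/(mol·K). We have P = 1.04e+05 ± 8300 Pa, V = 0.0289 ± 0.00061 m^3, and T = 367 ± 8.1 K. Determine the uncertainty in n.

0.0842 mol

Relative error in a monomial: (δn/n)² = Σ (nᵢ · δxᵢ/xᵢ)².
  (1·δP/P)² = (1×0.0798)² = 0.00637;  (1·δV/V)² = (1×0.0211)² = 0.000446;  (-1·δT/T)² = (-1×0.0221)² = 0.000487
δn/n = √(0.00730) = 0.0855
n = 0.985 mol, so δn = 0.0855 × 0.985 = 0.0842 mol.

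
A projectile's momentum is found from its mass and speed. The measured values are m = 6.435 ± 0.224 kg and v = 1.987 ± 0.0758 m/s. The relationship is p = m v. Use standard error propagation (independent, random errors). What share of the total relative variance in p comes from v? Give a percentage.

54.6%

(δp/p)² = (1·δm/m)² + (1·δv/v)²
  m term: (1×0.0348)² = 0.00121
  v term: (1×0.0381)² = 0.00146
Total = 0.00267. Share from v = 0.00146/0.00267 = 0.546.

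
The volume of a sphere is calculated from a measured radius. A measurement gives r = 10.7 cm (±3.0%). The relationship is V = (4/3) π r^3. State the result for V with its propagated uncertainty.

Since V is a product/quotient, work with relative uncertainties:
  (3·δr/r)² = (3×0.0300)² = 0.00810
δV/V = √(0.00810) = 0.0900
V = 5130 cm^3, so δV = 0.0900 × 5130 = 462 cm^3.

5130 ± 462 cm^3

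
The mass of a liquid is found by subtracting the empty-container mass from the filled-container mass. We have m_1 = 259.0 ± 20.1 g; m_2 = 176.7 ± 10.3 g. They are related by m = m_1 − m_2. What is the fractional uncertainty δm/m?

0.274

Each term contributes (cᵢ δxᵢ)² to (δm)²:
  (δm_1)² = 404;  (δm_2)² = 106
δm = √(510) = 22.6 g
m = 82.30 g, so δm/m = 22.6/82.30 = 0.274.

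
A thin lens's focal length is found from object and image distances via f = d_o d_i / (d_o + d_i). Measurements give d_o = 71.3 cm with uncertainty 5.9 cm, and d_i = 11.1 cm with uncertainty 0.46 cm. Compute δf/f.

∂f/∂d_o = (d_i/(d_o+d_i))² = 0.0181;  ∂f/∂d_i = (d_o/(d_o+d_i))² = 0.749
δf = √((∂f/∂d_o · δd_o)² + (∂f/∂d_i · δd_i)²) = √(0.0115 + 0.119) = 0.361 cm
f = 9.60 cm, so δf/f = 0.361/9.60 = 0.0376.

0.0376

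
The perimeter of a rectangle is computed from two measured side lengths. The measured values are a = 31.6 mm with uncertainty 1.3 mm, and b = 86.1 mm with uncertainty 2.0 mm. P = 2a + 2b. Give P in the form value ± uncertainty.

Each term contributes (cᵢ δxᵢ)² to (δP)²:
  (2·δa)² = 6.76;  (2·δb)² = 16.0
δP = √(22.8) = 4.77 mm
P = 235 mm.

235 ± 4.77 mm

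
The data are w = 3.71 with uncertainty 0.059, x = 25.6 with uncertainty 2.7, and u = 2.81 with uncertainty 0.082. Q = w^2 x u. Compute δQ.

Since Q is a product/quotient, work with relative uncertainties:
  (2·δw/w)² = (2×0.0159)² = 0.00101;  (1·δx/x)² = (1×0.105)² = 0.0111;  (1·δu/u)² = (1×0.0292)² = 0.000852
δQ/Q = √(0.0130) = 0.114
Q = 990, so δQ = 0.114 × 990 = 113.

113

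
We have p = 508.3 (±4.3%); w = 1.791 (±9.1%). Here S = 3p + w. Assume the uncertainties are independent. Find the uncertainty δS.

Absolute uncertainties add in quadrature for a linear combination:
  (3·δp)² = 4300;  (δw)² = 0.0266
δS = √(4300) = 65.6

65.6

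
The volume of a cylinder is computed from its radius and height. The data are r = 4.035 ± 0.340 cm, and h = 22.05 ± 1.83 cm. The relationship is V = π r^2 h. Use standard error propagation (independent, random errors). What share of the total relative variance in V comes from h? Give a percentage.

(δV/V)² = (2·δr/r)² + (1·δh/h)²
  r term: (2×0.0843)² = 0.0284
  h term: (1×0.0830)² = 0.00689
Total = 0.0353. Share from h = 0.00689/0.0353 = 0.195.

19.5%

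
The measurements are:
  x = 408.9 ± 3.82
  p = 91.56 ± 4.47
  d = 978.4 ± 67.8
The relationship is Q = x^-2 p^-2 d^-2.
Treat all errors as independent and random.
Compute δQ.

Since Q is a product/quotient, work with relative uncertainties:
  (-2·δx/x)² = (-2×0.00934)² = 0.000349;  (-2·δp/p)² = (-2×0.0488)² = 0.00953;  (-2·δd/d)² = (-2×0.0693)² = 0.0192
δQ/Q = √(0.0291) = 0.171
Q = 7.453e-16, so δQ = 0.171 × 7.453e-16 = 1.27e-16.

1.27e-16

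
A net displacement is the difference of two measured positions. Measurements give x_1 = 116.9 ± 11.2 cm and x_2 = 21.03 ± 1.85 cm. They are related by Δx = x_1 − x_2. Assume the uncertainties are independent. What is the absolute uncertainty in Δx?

For a sum/difference, combine absolute errors in quadrature:
  (δx_1)² = 125;  (δx_2)² = 3.42
δΔx = √(129) = 11.4 cm

11.4 cm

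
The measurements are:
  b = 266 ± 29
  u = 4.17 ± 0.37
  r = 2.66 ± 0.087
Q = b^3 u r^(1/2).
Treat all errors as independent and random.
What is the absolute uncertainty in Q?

Products/powers → add relative errors in quadrature, weighted by exponent:
  (3·δb/b)² = (3×0.109)² = 0.107;  (1·δu/u)² = (1×0.0887)² = 0.00787;  (½·δr/r)² = (0.5×0.0327)² = 0.000267
δQ/Q = √(0.115) = 0.339
Q = 1.28e+08, so δQ = 0.339 × 1.28e+08 = 4.34e+07.

4.34e+07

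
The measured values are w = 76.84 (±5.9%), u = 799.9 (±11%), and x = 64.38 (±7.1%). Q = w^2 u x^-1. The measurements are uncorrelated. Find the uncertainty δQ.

12900

Since Q is a product/quotient, work with relative uncertainties:
  (2·δw/w)² = (2×0.0590)² = 0.0139;  (1·δu/u)² = (1×0.110)² = 0.0121;  (-1·δx/x)² = (-1×0.0710)² = 0.00504
δQ/Q = √(0.0311) = 0.176
Q = 73360, so δQ = 0.176 × 73360 = 12900.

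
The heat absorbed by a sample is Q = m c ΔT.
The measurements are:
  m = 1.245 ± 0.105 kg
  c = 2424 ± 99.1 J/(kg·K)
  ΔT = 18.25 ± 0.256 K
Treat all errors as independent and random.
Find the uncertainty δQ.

For a monomial Q ∝ m, c, ΔT, fractional errors add in quadrature:
  (1·δm/m)² = (1×0.0843)² = 0.00711;  (1·δc/c)² = (1×0.0409)² = 0.00167;  (1·δΔT/ΔT)² = (1×0.0140)² = 0.000197
δQ/Q = √(0.00898) = 0.0948
Q = 55080 J, so δQ = 0.0948 × 55080 = 5220 J.

5220 J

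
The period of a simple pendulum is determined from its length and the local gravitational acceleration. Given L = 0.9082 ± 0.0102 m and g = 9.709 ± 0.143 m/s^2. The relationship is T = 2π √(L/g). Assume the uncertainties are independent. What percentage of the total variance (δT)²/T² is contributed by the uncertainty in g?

(δT/T)² = (½·δL/L)² + (−½·δg/g)²
  L term: (0.5×0.0112)² = 3.15e-05
  g term: (-0.5×0.0147)² = 5.42e-05
Total = 8.58e-05. Share from g = 5.42e-05/8.58e-05 = 0.632.

63.2%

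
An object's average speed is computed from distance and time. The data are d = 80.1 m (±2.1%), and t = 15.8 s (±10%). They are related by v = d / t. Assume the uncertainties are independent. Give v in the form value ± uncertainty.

5.07 ± 0.518 m/s

v is a product of powers, so relative uncertainties combine in quadrature:
  (1·δd/d)² = (1×0.0210)² = 0.000441;  (-1·δt/t)² = (-1×0.100)² = 0.0100
δv/v = √(0.0104) = 0.102
v = 5.07 m/s, so δv = 0.102 × 5.07 = 0.518 m/s.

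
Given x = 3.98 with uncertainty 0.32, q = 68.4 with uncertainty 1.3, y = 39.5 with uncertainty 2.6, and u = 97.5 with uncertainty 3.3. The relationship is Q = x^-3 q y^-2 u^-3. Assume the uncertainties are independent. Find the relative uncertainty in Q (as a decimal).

Q is a product of powers, so relative uncertainties combine in quadrature:
  (-3·δx/x)² = (-3×0.0804)² = 0.0582;  (1·δq/q)² = (1×0.0190)² = 0.000361;  (-2·δy/y)² = (-2×0.0658)² = 0.0173;  (-3·δu/u)² = (-3×0.0338)² = 0.0103
δQ/Q = √(0.0862) = 0.294

0.294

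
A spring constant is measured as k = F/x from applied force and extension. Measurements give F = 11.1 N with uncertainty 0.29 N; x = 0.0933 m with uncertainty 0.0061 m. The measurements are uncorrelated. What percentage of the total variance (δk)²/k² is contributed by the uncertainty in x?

(δk/k)² = (1·δF/F)² + (-1·δx/x)²
  F term: (1×0.0261)² = 0.000683
  x term: (-1×0.0654)² = 0.00427
Total = 0.00496. Share from x = 0.00427/0.00496 = 0.862.

86.2%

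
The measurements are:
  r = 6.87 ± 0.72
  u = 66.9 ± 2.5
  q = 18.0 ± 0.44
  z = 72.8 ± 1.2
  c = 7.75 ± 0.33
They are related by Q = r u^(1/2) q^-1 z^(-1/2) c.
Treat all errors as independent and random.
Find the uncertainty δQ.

Since Q is a product/quotient, work with relative uncertainties:
  (1·δr/r)² = (1×0.105)² = 0.0110;  (½·δu/u)² = (0.5×0.0374)² = 0.000349;  (-1·δq/q)² = (-1×0.0244)² = 0.000598;  (−½·δz/z)² = (-0.5×0.0165)² = 6.79e-05;  (1·δc/c)² = (1×0.0426)² = 0.00181
δQ/Q = √(0.0138) = 0.118
Q = 2.84, so δQ = 0.118 × 2.84 = 0.333.

0.333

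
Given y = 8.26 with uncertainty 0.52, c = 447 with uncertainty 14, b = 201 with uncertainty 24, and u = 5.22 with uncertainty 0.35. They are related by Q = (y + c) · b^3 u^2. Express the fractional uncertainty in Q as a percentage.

38.4%

Let w = y + c = 455. δw = √(δy² + δc²) = √(0.270 + 196) = 14.0, so δw/w = 0.0308.
Q is then a monomial in w, b, u:
δQ/Q = √((δw/w)² + (3·δb/b)² + (2·δu/u)²) = √(0.000947 + 0.128 + 0.0180) = 0.384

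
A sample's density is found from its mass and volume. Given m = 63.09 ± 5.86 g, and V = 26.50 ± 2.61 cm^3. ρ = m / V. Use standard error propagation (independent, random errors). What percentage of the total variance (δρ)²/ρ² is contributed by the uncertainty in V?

(δρ/ρ)² = (1·δm/m)² + (-1·δV/V)²
  m term: (1×0.0929)² = 0.00863
  V term: (-1×0.0985)² = 0.00970
Total = 0.0183. Share from V = 0.00970/0.0183 = 0.529.

52.9%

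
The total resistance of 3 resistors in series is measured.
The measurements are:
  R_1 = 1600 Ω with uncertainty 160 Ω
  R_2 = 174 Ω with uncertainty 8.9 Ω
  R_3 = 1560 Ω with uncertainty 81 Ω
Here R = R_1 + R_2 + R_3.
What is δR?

180 Ω

Absolute uncertainties add in quadrature for a linear combination:
  (δR_1)² = 25600;  (δR_2)² = 79.2;  (δR_3)² = 6560
δR = √(32200) = 180 Ω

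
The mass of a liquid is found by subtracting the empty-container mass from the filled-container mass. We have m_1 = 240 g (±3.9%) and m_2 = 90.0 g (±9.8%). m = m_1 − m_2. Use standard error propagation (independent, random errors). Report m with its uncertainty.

150 ± 12.9 g

Absolute uncertainties add in quadrature for a linear combination:
  (δm_1)² = 87.6;  (δm_2)² = 77.8
δm = √(165) = 12.9 g
m = 150 g.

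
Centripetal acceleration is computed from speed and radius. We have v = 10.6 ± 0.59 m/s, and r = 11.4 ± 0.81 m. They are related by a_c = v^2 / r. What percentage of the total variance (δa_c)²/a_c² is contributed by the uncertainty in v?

71.1%

(δa_c/a_c)² = (2·δv/v)² + (-1·δr/r)²
  v term: (2×0.0557)² = 0.0124
  r term: (-1×0.0711)² = 0.00505
Total = 0.0174. Share from v = 0.0124/0.0174 = 0.711.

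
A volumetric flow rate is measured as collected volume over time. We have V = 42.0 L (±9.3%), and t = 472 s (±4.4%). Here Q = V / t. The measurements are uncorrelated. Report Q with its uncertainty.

0.0890 ± 0.00915 L/s

Q is a product of powers, so relative uncertainties combine in quadrature:
  (1·δV/V)² = (1×0.0930)² = 0.00865;  (-1·δt/t)² = (-1×0.0440)² = 0.00194
δQ/Q = √(0.0106) = 0.103
Q = 0.0890 L/s, so δQ = 0.103 × 0.0890 = 0.00915 L/s.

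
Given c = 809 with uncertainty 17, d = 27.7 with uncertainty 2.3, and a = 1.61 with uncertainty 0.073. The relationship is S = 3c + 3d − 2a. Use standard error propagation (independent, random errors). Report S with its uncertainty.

2510 ± 51.5

S is a linear combination, so absolute uncertainties add in quadrature:
  (3·δc)² = 2600;  (3·δd)² = 47.6;  (2·δa)² = 0.0213
δS = √(2650) = 51.5
S = 2510.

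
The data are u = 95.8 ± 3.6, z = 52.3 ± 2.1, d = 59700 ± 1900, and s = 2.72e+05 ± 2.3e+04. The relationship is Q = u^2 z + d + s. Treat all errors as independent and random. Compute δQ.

Let p = u^2·z = 4.8e+05. δp/p = √((2·δu/u)² + (1·δz/z)²) = √(0.00565 + 0.00161) = 0.0852, so δp = 40900.
Q = p + d + s: δQ = √(δp² + δd² + δs²) = √(1.67e+09 + 3.61e+06 + 5.29e+08) = 47000

47000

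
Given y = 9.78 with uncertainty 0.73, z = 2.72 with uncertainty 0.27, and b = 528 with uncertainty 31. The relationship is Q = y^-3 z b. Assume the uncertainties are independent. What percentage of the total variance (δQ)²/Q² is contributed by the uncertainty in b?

(δQ/Q)² = (-3·δy/y)² + (1·δz/z)² + (1·δb/b)²
  y term: (-3×0.0746)² = 0.0501
  z term: (1×0.0993)² = 0.00985
  b term: (1×0.0587)² = 0.00345
Total = 0.0634. Share from b = 0.00345/0.0634 = 0.0543.

5.43%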